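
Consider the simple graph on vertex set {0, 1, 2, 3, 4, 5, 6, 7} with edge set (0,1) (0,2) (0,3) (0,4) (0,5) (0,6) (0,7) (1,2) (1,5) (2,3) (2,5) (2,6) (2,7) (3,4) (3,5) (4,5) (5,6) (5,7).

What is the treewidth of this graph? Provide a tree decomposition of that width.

Each bag holds 4 vertices, so the decomposition has width 3, which upper-bounds the treewidth. Conversely, {0, 1, 2, 5} is a clique of size 4, and the vertices of any clique must share a bag in every tree decomposition; so some bag has ≥ 4 vertices and tw(G) ≥ 3. Therefore the treewidth is 3.

Treewidth 3.
Bags: B1 = {0, 2, 3, 5}  B2 = {0, 2, 5, 7}  B3 = {0, 2, 5, 6}  B4 = {0, 3, 4, 5}  B5 = {0, 1, 2, 5}
Tree: B1–B2, B2–B3, B1–B4, B2–B5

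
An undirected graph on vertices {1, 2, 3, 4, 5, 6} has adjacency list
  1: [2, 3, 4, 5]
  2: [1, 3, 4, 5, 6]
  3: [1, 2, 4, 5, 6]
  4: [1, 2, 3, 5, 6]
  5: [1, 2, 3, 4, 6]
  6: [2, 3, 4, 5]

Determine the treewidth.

4

A width-4 tree decomposition is:
Bags: B1 = {1, 2, 3, 4, 5}  B2 = {2, 3, 4, 5, 6}
Tree: B1–B2
The largest bag has 5 vertices, giving width 4; this decomposition certifies tw(G) ≤ 4. Conversely, {1, 2, 3, 4, 5} is a clique of size 5, and the vertices of any clique must share a bag in every tree decomposition; so some bag has ≥ 5 vertices and tw(G) ≥ 4. Combining the bounds, tw(G) = 4.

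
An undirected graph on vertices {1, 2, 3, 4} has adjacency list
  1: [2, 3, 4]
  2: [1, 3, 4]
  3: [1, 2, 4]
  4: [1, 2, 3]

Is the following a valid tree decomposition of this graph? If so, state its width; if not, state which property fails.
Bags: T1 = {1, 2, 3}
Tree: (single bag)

No — vertex 4 appears in no bag.

A tree decomposition must satisfy three properties: every vertex lies in some bag; for every edge, both endpoints lie together in some bag; and for every vertex, the bags containing it form a connected subtree. Here vertex 4 appears in no bag, so the decomposition is invalid.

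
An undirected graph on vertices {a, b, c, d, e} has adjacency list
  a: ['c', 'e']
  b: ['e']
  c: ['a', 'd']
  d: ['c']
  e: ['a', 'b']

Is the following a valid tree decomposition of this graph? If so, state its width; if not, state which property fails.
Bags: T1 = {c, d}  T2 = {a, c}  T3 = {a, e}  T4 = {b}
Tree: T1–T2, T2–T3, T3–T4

No — edge (e,b) lies in no bag.

A tree decomposition must satisfy three properties: every vertex lies in some bag; for every edge, both endpoints lie together in some bag; and for every vertex, the bags containing it form a connected subtree. Here edge (e,b) lies in no bag, so the decomposition is invalid.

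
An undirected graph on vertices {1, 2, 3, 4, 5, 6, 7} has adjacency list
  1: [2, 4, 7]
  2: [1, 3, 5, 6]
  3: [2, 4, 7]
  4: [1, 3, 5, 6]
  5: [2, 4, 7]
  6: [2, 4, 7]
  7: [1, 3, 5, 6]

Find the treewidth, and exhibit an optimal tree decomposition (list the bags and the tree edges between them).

The largest bag has 4 vertices, giving width 3; this decomposition certifies tw(G) ≤ 3. For the lower bound: the 4 vertex sets {1,4}, {2,3}, {7}, {6} are disjoint, each induces a connected subgraph, and every pair is joined by at least one edge of G. Contracting each set to a single vertex therefore yields K_{4} as a minor, and since treewidth is minor-monotone, tw(G) ≥ tw(K_{4}) = 3. The upper and lower bounds meet at 3, so that is the treewidth.

Treewidth 3.
One optimal decomposition is:
Bags: B1 = {1, 2, 4, 7}  B2 = {2, 3, 4, 7}  B3 = {2, 4, 6, 7}  B4 = {2, 4, 5, 7}
Tree: B1–B2, B2–B3, B3–B4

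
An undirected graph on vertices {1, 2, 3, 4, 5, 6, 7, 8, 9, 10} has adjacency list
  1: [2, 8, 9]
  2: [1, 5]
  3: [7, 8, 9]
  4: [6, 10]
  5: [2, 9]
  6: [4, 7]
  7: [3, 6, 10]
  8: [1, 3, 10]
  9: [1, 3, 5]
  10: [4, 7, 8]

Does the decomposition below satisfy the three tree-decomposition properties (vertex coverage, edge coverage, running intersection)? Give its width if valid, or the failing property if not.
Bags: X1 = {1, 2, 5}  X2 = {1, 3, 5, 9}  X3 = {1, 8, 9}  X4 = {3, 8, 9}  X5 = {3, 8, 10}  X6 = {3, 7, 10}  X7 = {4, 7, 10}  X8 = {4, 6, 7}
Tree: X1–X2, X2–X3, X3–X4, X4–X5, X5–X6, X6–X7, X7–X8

A tree decomposition must satisfy three properties: every vertex lies in some bag; for every edge, both endpoints lie together in some bag; and for every vertex, the bags containing it form a connected subtree. Here bags containing vertex 3 are not connected in the tree, so the decomposition is invalid.

No — bags containing vertex 3 are not connected in the tree.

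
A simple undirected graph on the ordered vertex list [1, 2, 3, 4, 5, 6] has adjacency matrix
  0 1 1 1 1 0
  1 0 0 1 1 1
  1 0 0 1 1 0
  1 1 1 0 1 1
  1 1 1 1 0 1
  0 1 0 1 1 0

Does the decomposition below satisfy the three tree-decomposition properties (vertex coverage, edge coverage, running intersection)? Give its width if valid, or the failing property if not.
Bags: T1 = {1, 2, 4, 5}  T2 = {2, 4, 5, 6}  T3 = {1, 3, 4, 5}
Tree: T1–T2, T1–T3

Yes; width 3.

Checking the three conditions: (i) the bags cover all of {1, 2, 3, 4, 5, 6}; (ii) for each edge, some bag contains both endpoints; (iii) the bags containing any fixed vertex form a subtree. All hold, so the decomposition is valid with width 4 − 1 = 3.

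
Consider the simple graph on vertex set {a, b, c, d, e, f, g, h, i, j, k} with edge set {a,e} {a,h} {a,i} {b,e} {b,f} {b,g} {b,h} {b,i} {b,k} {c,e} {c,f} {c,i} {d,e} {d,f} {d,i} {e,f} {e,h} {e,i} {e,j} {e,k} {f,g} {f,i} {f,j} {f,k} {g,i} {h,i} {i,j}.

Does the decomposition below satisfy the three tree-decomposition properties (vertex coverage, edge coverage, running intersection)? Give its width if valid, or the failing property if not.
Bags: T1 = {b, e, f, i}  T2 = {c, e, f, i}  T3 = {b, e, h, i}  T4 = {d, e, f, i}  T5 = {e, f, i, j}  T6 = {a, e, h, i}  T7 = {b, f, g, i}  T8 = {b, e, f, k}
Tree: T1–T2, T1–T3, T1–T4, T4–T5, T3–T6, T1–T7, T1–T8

Every vertex of G appears in some bag (union = {a, b, c, d, e, f, g, h, i, j, k}); every edge is covered by a bag; and for each vertex v the set of bags containing v is connected in the bag tree. The decomposition is therefore valid. The largest bag has 4 vertices, so the width is 3.

Yes; width 3.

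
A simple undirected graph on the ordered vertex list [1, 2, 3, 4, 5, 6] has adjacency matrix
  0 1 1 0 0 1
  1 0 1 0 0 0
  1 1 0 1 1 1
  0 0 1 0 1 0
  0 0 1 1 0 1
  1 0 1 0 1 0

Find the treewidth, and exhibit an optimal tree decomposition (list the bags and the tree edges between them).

The largest bag has 3 vertices, giving width 2; this decomposition certifies tw(G) ≤ 2. For the lower bound, the 3 vertices {1, 2, 3} are pairwise adjacent, and any tree decomposition puts a clique entirely inside one bag — forcing width ≥ 2. Combining the bounds, tw(G) = 2.

Treewidth 2.
Bags: B1 = {3, 5, 6}  B2 = {3, 4, 5}  B3 = {1, 3, 6}  B4 = {1, 2, 3}
Tree: B1–B2, B1–B3, B3–B4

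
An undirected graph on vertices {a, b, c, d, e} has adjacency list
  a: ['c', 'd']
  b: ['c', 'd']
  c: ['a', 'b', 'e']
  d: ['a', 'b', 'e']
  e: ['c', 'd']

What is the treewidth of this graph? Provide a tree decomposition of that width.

Treewidth 2.
One such decomposition:
Bags: B1 = {a, c, d}  B2 = {b, c, d}  B3 = {c, d, e}
Tree: B1–B2, B2–B3

Every bag has size at most 3, so the width is 3 − 1 = 2 and tw(G) ≤ 2. Since a–d–b–c–a is a cycle in G, G is not acyclic. Forests are exactly the graphs of treewidth ≤ 1, so tw(G) ≥ 2. Combining the bounds, tw(G) = 2.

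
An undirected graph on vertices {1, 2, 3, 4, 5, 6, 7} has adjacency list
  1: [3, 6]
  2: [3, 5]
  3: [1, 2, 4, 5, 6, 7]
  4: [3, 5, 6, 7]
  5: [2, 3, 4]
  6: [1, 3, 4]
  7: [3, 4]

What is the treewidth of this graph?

A width-2 tree decomposition is:
Bags: B1 = {3, 4, 5}  B2 = {3, 4, 7}  B3 = {3, 4, 6}  B4 = {2, 3, 5}  B5 = {1, 3, 6}
Tree: B1–B2, B2–B3, B1–B4, B3–B5
Every bag has size at most 3, so the width is 3 − 1 = 2 and tw(G) ≤ 2. On the other hand G contains the 3-clique {1, 3, 6}. A clique must lie in a single bag of any decomposition, so no decomposition can have width below 2. Therefore the treewidth is 2.

2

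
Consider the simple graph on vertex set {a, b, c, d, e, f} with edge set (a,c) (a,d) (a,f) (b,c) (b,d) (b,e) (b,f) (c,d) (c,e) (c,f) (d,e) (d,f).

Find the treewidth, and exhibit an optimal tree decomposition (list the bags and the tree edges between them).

The largest bag has 4 vertices, giving width 3; this decomposition certifies tw(G) ≤ 3. Conversely, {b, c, d, e} is a clique of size 4, and the vertices of any clique must share a bag in every tree decomposition; so some bag has ≥ 4 vertices and tw(G) ≥ 3. Hence tw(G) = 3 exactly.

Treewidth 3.
One optimal decomposition is:
Bags: B1 = {b, c, d, f}  B2 = {b, c, d, e}  B3 = {a, c, d, f}
Tree: B1–B2, B1–B3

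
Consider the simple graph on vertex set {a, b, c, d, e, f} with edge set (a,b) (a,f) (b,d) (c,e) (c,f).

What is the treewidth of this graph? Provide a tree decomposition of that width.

The largest bag has 2 vertices, giving width 1; this decomposition certifies tw(G) ≤ 1. G has an edge, so its treewidth is at least 1. The upper and lower bounds meet at 1, so that is the treewidth.

Treewidth 1.
Bags: B1 = {c, e}  B2 = {c, f}  B3 = {a, f}  B4 = {a, b}  B5 = {b, d}
Tree: B1–B2, B2–B3, B3–B4, B4–B5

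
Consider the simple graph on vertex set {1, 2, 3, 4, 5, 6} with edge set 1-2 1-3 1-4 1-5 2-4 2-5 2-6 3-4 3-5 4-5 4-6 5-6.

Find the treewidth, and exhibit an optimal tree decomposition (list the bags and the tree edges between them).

Treewidth 3.
One optimal decomposition is:
Bags: B1 = {2, 4, 5, 6}  B2 = {1, 2, 4, 5}  B3 = {1, 3, 4, 5}
Tree: B1–B2, B2–B3

The largest bag has 4 vertices, giving width 3; this decomposition certifies tw(G) ≤ 3. On the other hand G contains the 4-clique {1, 2, 4, 5}. A clique must lie in a single bag of any decomposition, so no decomposition can have width below 3. The upper and lower bounds meet at 3, so that is the treewidth.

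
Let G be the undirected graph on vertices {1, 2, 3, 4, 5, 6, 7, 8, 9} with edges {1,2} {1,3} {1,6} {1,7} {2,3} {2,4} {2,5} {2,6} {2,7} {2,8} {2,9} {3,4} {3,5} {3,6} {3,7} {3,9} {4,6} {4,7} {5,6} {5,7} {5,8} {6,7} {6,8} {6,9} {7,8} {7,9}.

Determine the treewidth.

4

A width-4 tree decomposition is:
Bags: B1 = {1, 2, 3, 6, 7}  B2 = {2, 3, 4, 6, 7}  B3 = {2, 3, 6, 7, 9}  B4 = {2, 3, 5, 6, 7}  B5 = {2, 5, 6, 7, 8}
Tree: B1–B2, B2–B3, B2–B4, B4–B5
Every bag has size at most 5, so the width is 5 − 1 = 4 and tw(G) ≤ 4. For the lower bound, the 5 vertices {2, 5, 6, 7, 8} are pairwise adjacent, and any tree decomposition puts a clique entirely inside one bag — forcing width ≥ 4. Therefore the treewidth is 4.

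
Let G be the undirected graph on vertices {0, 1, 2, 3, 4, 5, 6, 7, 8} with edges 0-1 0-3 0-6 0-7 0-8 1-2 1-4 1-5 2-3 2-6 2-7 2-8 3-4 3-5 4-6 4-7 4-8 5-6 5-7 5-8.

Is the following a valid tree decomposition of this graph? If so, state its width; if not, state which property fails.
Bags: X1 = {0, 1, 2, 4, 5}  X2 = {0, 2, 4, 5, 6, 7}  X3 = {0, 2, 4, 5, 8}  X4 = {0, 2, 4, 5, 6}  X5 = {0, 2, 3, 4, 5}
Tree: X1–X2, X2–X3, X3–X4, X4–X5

No — bags containing vertex 6 are not connected in the tree.

A tree decomposition must satisfy three properties: every vertex lies in some bag; for every edge, both endpoints lie together in some bag; and for every vertex, the bags containing it form a connected subtree. Here bags containing vertex 6 are not connected in the tree, so the decomposition is invalid.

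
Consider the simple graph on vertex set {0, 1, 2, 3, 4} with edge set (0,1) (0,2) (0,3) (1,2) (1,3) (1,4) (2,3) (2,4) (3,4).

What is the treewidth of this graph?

3

A width-3 tree decomposition is:
Bags: B1 = {1, 2, 3, 4}  B2 = {0, 1, 2, 3}
Tree: B1–B2
Every bag has size at most 4, so the width is 4 − 1 = 3 and tw(G) ≤ 3. On the other hand G contains the 4-clique {0, 1, 2, 3}. A clique must lie in a single bag of any decomposition, so no decomposition can have width below 3. The upper and lower bounds meet at 3, so that is the treewidth.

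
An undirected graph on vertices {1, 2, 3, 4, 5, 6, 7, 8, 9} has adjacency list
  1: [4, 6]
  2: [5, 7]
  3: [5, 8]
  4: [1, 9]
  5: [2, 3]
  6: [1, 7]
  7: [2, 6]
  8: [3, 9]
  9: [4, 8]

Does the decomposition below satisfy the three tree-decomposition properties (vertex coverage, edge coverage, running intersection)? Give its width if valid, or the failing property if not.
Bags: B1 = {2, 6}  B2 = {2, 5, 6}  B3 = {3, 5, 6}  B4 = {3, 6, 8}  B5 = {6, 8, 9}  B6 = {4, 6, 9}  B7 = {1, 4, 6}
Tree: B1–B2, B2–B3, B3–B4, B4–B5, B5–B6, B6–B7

No — vertex 7 appears in no bag.

A tree decomposition must satisfy three properties: every vertex lies in some bag; for every edge, both endpoints lie together in some bag; and for every vertex, the bags containing it form a connected subtree. Here vertex 7 appears in no bag, so the decomposition is invalid.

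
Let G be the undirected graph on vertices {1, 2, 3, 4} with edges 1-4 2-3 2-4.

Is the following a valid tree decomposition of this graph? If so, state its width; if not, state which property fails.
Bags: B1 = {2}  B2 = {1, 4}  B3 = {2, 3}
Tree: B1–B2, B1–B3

A tree decomposition must satisfy three properties: every vertex lies in some bag; for every edge, both endpoints lie together in some bag; and for every vertex, the bags containing it form a connected subtree. Here edge (4,2) lies in no bag, so the decomposition is invalid.

No — edge (4,2) lies in no bag.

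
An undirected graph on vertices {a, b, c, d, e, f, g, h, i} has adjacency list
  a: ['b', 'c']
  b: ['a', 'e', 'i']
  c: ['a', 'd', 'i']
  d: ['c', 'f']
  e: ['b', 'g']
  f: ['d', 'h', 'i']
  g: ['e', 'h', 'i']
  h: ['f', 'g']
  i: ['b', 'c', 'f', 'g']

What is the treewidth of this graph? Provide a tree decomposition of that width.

Treewidth 3.
One optimal decomposition is:
Bags: B1 = {a, b, c, e}  B2 = {b, c, e, i}  B3 = {c, e, g, i}  B4 = {c, d, g, i}  B5 = {d, f, g, i}  B6 = {d, f, g, h}
Tree: B1–B2, B2–B3, B3–B4, B4–B5, B5–B6

Every bag has size at most 4, so the width is 4 − 1 = 3 and tw(G) ≤ 3. For the lower bound: the 4 vertex sets {a,b,e}, {c}, {i}, {d,f,g,h} are disjoint, each induces a connected subgraph, and every pair is joined by at least one edge of G. Contracting each set to a single vertex therefore yields K_{4} as a minor, and since treewidth is minor-monotone, tw(G) ≥ tw(K_{4}) = 3. Hence tw(G) = 3 exactly.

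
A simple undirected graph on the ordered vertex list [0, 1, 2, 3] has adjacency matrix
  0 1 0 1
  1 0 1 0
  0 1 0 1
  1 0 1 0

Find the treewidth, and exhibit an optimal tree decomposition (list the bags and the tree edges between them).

Treewidth 2.
Bags: B1 = {0, 2, 3}  B2 = {0, 1, 2}
Tree: B1–B2

The largest bag has 3 vertices, giving width 2; this decomposition certifies tw(G) ≤ 2. Since 0–3–2–1–0 is a cycle in G, G is not acyclic. Forests are exactly the graphs of treewidth ≤ 1, so tw(G) ≥ 2. Hence tw(G) = 2 exactly.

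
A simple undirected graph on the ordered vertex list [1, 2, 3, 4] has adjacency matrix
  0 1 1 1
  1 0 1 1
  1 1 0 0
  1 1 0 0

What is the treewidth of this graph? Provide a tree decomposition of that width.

Treewidth 2.
Bags: B1 = {1, 2, 4}  B2 = {1, 2, 3}
Tree: B1–B2

The largest bag has 3 vertices, giving width 2; this decomposition certifies tw(G) ≤ 2. For the lower bound, the 3 vertices {1, 2, 3} are pairwise adjacent, and any tree decomposition puts a clique entirely inside one bag — forcing width ≥ 2. Hence tw(G) = 2 exactly.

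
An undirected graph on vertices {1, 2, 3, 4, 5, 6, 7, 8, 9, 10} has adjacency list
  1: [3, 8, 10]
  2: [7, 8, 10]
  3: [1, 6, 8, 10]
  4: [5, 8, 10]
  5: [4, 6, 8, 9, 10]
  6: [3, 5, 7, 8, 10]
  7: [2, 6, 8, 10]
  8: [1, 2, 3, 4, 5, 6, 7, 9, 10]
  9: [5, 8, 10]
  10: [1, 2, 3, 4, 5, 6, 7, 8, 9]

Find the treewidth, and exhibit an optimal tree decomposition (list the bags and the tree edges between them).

Treewidth 3.
One optimal decomposition is:
Bags: B1 = {3, 6, 8, 10}  B2 = {6, 7, 8, 10}  B3 = {1, 3, 8, 10}  B4 = {2, 7, 8, 10}  B5 = {5, 6, 8, 10}  B6 = {5, 8, 9, 10}  B7 = {4, 5, 8, 10}
Tree: B1–B2, B1–B3, B2–B4, B1–B5, B5–B6, B6–B7

The largest bag has 4 vertices, giving width 3; this decomposition certifies tw(G) ≤ 3. Conversely, {1, 3, 8, 10} is a clique of size 4, and the vertices of any clique must share a bag in every tree decomposition; so some bag has ≥ 4 vertices and tw(G) ≥ 3. The upper and lower bounds meet at 3, so that is the treewidth.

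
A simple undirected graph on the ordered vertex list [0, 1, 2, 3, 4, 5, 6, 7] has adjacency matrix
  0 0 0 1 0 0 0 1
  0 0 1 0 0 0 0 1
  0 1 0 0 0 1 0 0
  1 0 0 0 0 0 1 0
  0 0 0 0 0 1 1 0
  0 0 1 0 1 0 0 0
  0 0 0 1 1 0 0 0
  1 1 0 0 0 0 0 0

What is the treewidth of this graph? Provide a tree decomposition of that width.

Each bag holds 3 vertices, so the decomposition has width 2, which upper-bounds the treewidth. The edges 5–2–1–7–0–3–6–4–5 form a cycle, so G is not a tree and its treewidth is at least 2. Combining the bounds, tw(G) = 2.

Treewidth 2.
One optimal decomposition is:
Bags: B1 = {1, 2, 5}  B2 = {1, 5, 7}  B3 = {0, 5, 7}  B4 = {0, 3, 5}  B5 = {3, 5, 6}  B6 = {4, 5, 6}
Tree: B1–B2, B2–B3, B3–B4, B4–B5, B5–B6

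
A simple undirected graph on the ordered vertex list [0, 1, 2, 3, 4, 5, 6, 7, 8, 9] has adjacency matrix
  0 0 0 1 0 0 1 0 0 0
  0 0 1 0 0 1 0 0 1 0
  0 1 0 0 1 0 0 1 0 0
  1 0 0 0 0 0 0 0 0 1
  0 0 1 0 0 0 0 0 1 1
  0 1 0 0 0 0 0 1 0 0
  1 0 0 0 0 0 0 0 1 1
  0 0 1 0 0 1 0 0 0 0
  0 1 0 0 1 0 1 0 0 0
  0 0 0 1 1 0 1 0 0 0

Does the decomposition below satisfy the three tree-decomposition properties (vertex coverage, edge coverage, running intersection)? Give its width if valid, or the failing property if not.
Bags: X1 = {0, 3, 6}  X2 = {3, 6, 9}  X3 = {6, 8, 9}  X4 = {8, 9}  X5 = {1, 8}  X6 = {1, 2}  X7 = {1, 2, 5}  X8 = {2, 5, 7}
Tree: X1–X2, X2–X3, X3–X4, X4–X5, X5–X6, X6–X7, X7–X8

A tree decomposition must satisfy three properties: every vertex lies in some bag; for every edge, both endpoints lie together in some bag; and for every vertex, the bags containing it form a connected subtree. Here vertex 4 appears in no bag, so the decomposition is invalid.

No — vertex 4 appears in no bag.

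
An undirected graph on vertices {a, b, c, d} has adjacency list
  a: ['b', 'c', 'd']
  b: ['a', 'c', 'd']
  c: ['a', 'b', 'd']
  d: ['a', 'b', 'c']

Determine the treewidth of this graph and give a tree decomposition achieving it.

With just one bag of size 4, the width is 4 − 1 = 3, so tw(G) ≤ 3. Conversely, {a, b, c, d} is a clique of size 4, and the vertices of any clique must share a bag in every tree decomposition; so some bag has ≥ 4 vertices and tw(G) ≥ 3. Therefore the treewidth is 3.

Treewidth 3.
One such decomposition:
Bags: B1 = {a, b, c, d}
Tree: (single bag)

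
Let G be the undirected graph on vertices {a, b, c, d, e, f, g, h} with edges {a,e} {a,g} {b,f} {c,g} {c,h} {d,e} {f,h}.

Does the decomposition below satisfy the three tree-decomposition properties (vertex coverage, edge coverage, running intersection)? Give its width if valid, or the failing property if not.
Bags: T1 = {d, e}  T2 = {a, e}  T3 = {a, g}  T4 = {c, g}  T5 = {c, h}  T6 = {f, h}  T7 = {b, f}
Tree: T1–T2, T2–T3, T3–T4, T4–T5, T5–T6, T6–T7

Yes; width 1.

Vertex coverage: the bags together contain {a, b, c, d, e, f, g, h}, the full vertex set. Edge coverage: each edge of G has both endpoints in at least one bag. Running intersection: for every vertex, the bags containing it form a connected subtree. All three properties hold, so this is a valid tree decomposition of width max|bag| − 1 = 1, and hence tw(G) ≤ 1.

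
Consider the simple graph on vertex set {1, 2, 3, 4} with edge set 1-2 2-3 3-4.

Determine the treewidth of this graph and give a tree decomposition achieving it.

Treewidth 1.
Bags: B1 = {1, 2}  B2 = {2, 3}  B3 = {3, 4}
Tree: B1–B2, B2–B3

Every bag has size at most 2, so the width is 2 − 1 = 1 and tw(G) ≤ 1. G has an edge, so its treewidth is at least 1. Hence tw(G) = 1 exactly.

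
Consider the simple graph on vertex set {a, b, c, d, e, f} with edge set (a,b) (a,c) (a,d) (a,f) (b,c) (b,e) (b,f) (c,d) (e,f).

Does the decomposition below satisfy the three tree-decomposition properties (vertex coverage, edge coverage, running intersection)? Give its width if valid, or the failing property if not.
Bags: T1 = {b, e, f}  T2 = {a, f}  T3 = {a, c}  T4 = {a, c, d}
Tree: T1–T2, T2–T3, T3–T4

A tree decomposition must satisfy three properties: every vertex lies in some bag; for every edge, both endpoints lie together in some bag; and for every vertex, the bags containing it form a connected subtree. Here edge (b,a) lies in no bag, so the decomposition is invalid.

No — edge (b,a) lies in no bag.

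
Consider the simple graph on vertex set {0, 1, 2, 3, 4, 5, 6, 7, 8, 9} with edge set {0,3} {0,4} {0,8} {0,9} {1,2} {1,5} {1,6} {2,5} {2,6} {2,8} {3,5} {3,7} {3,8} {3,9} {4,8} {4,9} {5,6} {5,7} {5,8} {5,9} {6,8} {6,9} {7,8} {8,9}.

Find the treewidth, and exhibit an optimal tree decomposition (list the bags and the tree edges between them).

Every bag has size at most 4, so the width is 4 − 1 = 3 and tw(G) ≤ 3. Conversely, {0, 3, 8, 9} is a clique of size 4, and the vertices of any clique must share a bag in every tree decomposition; so some bag has ≥ 4 vertices and tw(G) ≥ 3. Hence tw(G) = 3 exactly.

Treewidth 3.
One such decomposition:
Bags: B1 = {3, 5, 8, 9}  B2 = {0, 3, 8, 9}  B3 = {5, 6, 8, 9}  B4 = {2, 5, 6, 8}  B5 = {1, 2, 5, 6}  B6 = {0, 4, 8, 9}  B7 = {3, 5, 7, 8}
Tree: B1–B2, B1–B3, B3–B4, B4–B5, B2–B6, B1–B7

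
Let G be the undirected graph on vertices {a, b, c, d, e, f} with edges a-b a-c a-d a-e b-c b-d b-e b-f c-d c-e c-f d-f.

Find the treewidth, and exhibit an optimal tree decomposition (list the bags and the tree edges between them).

Every bag has size at most 4, so the width is 4 − 1 = 3 and tw(G) ≤ 3. On the other hand G contains the 4-clique {b, c, d, f}. A clique must lie in a single bag of any decomposition, so no decomposition can have width below 3. Hence tw(G) = 3 exactly.

Treewidth 3.
One such decomposition:
Bags: B1 = {a, b, c, e}  B2 = {a, b, c, d}  B3 = {b, c, d, f}
Tree: B1–B2, B2–B3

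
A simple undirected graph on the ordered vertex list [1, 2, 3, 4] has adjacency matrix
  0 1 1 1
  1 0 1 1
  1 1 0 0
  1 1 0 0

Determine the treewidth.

A width-2 tree decomposition is:
Bags: B1 = {1, 2, 3}  B2 = {1, 2, 4}
Tree: B1–B2
Every bag has size at most 3, so the width is 3 − 1 = 2 and tw(G) ≤ 2. For the lower bound, the 3 vertices {1, 2, 3} are pairwise adjacent, and any tree decomposition puts a clique entirely inside one bag — forcing width ≥ 2. The upper and lower bounds meet at 2, so that is the treewidth.

2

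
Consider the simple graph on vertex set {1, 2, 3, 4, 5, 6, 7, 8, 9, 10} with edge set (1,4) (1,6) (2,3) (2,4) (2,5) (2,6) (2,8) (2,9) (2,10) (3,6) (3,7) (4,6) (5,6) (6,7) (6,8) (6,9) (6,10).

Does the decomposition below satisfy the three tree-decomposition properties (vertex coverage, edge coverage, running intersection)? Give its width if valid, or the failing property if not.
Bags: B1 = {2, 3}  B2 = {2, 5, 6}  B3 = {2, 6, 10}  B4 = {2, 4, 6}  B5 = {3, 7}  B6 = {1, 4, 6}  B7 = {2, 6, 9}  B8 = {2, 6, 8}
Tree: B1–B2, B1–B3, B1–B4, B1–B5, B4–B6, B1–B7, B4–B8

No — edge (6,3) lies in no bag.

A tree decomposition must satisfy three properties: every vertex lies in some bag; for every edge, both endpoints lie together in some bag; and for every vertex, the bags containing it form a connected subtree. Here edge (6,3) lies in no bag, so the decomposition is invalid.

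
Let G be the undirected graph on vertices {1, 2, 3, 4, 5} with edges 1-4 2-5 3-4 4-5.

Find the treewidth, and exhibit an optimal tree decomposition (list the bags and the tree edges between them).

The largest bag has 2 vertices, giving width 1; this decomposition certifies tw(G) ≤ 1. Any graph with an edge has treewidth ≥ 1, and G has the edge 5–2. Hence tw(G) = 1 exactly.

Treewidth 1.
One such decomposition:
Bags: B1 = {2, 5}  B2 = {4, 5}  B3 = {1, 4}  B4 = {3, 4}
Tree: B1–B2, B2–B3, B2–B4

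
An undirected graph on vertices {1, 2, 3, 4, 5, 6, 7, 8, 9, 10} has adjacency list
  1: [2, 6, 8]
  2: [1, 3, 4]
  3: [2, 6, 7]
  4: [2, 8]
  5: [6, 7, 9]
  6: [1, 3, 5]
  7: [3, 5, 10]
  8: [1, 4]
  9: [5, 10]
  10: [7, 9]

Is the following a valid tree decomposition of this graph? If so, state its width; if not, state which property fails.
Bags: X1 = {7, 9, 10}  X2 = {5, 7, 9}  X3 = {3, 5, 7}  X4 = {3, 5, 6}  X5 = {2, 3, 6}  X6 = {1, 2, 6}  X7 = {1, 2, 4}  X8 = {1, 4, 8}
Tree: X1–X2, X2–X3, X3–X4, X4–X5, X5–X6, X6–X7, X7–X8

Checking the three conditions: (i) the bags cover all of {1, 2, 3, 4, 5, 6, 7, 8, 9, 10}; (ii) for each edge, some bag contains both endpoints; (iii) the bags containing any fixed vertex form a subtree. All hold, so the decomposition is valid with width 3 − 1 = 2.

Yes; width 2.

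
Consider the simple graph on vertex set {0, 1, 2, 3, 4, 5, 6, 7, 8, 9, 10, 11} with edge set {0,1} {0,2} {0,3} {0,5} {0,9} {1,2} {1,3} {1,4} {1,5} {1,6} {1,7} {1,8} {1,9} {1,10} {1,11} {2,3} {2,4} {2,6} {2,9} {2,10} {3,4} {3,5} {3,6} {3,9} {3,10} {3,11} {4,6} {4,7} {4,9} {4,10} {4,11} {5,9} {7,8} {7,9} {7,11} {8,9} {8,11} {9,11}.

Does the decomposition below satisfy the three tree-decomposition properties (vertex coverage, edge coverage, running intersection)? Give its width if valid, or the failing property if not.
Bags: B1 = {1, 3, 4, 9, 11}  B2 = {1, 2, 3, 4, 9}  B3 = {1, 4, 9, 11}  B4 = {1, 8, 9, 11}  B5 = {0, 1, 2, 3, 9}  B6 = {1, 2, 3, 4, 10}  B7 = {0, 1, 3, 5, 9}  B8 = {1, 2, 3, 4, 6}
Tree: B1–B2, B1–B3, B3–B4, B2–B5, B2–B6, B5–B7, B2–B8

A tree decomposition must satisfy three properties: every vertex lies in some bag; for every edge, both endpoints lie together in some bag; and for every vertex, the bags containing it form a connected subtree. Here vertex 7 appears in no bag, so the decomposition is invalid.

No — vertex 7 appears in no bag.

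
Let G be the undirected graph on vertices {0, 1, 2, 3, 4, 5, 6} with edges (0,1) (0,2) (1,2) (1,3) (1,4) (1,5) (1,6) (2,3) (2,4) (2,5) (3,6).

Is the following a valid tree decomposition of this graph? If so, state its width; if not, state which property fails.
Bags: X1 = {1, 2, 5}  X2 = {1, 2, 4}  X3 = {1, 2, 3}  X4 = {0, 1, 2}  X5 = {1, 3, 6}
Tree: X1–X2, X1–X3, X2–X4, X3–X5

Every vertex of G appears in some bag (union = {0, 1, 2, 3, 4, 5, 6}); every edge is covered by a bag; and for each vertex v the set of bags containing v is connected in the bag tree. The decomposition is therefore valid. The largest bag has 3 vertices, so the width is 2.

Yes; width 2.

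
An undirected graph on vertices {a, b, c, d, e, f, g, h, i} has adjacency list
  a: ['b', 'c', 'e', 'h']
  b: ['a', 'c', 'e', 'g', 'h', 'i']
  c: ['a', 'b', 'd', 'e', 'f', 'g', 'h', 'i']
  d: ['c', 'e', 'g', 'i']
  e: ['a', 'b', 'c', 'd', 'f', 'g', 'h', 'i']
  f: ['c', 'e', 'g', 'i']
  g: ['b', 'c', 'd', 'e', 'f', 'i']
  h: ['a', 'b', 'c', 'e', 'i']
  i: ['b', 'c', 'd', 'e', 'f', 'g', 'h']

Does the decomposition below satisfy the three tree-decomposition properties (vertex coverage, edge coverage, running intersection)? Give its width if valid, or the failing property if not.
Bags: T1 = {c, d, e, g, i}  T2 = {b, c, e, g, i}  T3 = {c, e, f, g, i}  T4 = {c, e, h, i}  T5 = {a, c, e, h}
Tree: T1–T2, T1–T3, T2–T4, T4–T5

No — edge (b,h) lies in no bag.

A tree decomposition must satisfy three properties: every vertex lies in some bag; for every edge, both endpoints lie together in some bag; and for every vertex, the bags containing it form a connected subtree. Here edge (b,h) lies in no bag, so the decomposition is invalid.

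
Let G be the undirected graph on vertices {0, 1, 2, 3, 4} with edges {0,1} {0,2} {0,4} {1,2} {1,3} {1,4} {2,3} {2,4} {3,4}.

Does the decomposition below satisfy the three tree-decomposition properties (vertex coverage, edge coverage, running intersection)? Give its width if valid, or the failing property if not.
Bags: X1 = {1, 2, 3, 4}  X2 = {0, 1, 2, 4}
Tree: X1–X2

Yes; width 3.

Checking the three conditions: (i) the bags cover all of {0, 1, 2, 3, 4}; (ii) for each edge, some bag contains both endpoints; (iii) the bags containing any fixed vertex form a subtree. All hold, so the decomposition is valid with width 4 − 1 = 3.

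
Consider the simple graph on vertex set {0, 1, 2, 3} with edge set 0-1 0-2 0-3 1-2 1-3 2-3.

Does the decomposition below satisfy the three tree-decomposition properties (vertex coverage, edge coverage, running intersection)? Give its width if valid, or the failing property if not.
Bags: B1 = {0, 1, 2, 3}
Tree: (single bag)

Every vertex of G appears in some bag (union = {0, 1, 2, 3}); every edge is covered by a bag; and for each vertex v the set of bags containing v is connected in the bag tree. The decomposition is therefore valid. The largest bag has 4 vertices, so the width is 3.

Yes; width 3.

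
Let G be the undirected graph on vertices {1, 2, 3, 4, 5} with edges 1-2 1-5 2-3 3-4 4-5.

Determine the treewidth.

2

A width-2 tree decomposition is:
Bags: B1 = {1, 4, 5}  B2 = {1, 3, 4}  B3 = {1, 2, 3}
Tree: B1–B2, B2–B3
The largest bag has 3 vertices, giving width 2; this decomposition certifies tw(G) ≤ 2. The edges 1–5–4–3–2–1 form a cycle, so G is not a tree and its treewidth is at least 2. Hence tw(G) = 2 exactly.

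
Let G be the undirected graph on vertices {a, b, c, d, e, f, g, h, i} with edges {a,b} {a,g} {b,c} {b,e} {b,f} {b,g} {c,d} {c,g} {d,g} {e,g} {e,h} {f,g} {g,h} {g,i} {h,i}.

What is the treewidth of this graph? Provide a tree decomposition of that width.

Treewidth 2.
Bags: B1 = {b, e, g}  B2 = {e, g, h}  B3 = {g, h, i}  B4 = {b, f, g}  B5 = {b, c, g}  B6 = {a, b, g}  B7 = {c, d, g}
Tree: B1–B2, B2–B3, B1–B4, B1–B5, B5–B6, B5–B7

Each bag holds 3 vertices, so the decomposition has width 2, which upper-bounds the treewidth. On the other hand G contains the 3-clique {c, d, g}. A clique must lie in a single bag of any decomposition, so no decomposition can have width below 2. The upper and lower bounds meet at 2, so that is the treewidth.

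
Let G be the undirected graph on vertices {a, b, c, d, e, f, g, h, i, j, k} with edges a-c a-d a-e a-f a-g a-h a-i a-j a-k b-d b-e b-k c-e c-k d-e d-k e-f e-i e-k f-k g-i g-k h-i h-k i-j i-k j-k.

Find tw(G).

A width-3 tree decomposition is:
Bags: B1 = {a, i, j, k}  B2 = {a, e, i, k}  B3 = {a, e, f, k}  B4 = {a, c, e, k}  B5 = {a, g, i, k}  B6 = {a, d, e, k}  B7 = {a, h, i, k}  B8 = {b, d, e, k}
Tree: B1–B2, B2–B3, B2–B4, B1–B5, B2–B6, B1–B7, B6–B8
Each bag holds 4 vertices, so the decomposition has width 3, which upper-bounds the treewidth. Conversely, {a, d, e, k} is a clique of size 4, and the vertices of any clique must share a bag in every tree decomposition; so some bag has ≥ 4 vertices and tw(G) ≥ 3. Therefore the treewidth is 3.

3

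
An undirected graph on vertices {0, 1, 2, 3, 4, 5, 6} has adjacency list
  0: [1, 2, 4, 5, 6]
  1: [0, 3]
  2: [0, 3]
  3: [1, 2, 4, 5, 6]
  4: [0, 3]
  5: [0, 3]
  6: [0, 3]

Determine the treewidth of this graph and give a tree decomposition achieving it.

Treewidth 2.
One such decomposition:
Bags: B1 = {0, 2, 3}  B2 = {0, 1, 3}  B3 = {0, 3, 4}  B4 = {0, 3, 6}  B5 = {0, 3, 5}
Tree: B1–B2, B2–B3, B3–B4, B4–B5

Each bag holds 3 vertices, so the decomposition has width 2, which upper-bounds the treewidth. For the lower bound, G contains the cycle 0–2–3–1–0, so G is not a forest; only forests have treewidth ≤ 1, hence tw(G) ≥ 2. The upper and lower bounds meet at 2, so that is the treewidth.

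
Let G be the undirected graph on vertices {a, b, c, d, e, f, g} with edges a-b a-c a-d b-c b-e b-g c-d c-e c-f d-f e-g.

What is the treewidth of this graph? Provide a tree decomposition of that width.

Every bag has size at most 3, so the width is 3 − 1 = 2 and tw(G) ≤ 2. On the other hand G contains the 3-clique {b, e, g}. A clique must lie in a single bag of any decomposition, so no decomposition can have width below 2. The upper and lower bounds meet at 2, so that is the treewidth.

Treewidth 2.
Bags: B1 = {a, b, c}  B2 = {a, c, d}  B3 = {b, c, e}  B4 = {b, e, g}  B5 = {c, d, f}
Tree: B1–B2, B1–B3, B3–B4, B2–B5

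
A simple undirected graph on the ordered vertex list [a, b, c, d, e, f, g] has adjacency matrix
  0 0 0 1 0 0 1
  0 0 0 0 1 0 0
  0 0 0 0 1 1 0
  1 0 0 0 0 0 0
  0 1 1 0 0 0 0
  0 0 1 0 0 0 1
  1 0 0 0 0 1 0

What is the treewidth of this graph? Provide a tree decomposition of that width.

Treewidth 1.
One such decomposition:
Bags: B1 = {b, e}  B2 = {c, e}  B3 = {c, f}  B4 = {f, g}  B5 = {a, g}  B6 = {a, d}
Tree: B1–B2, B2–B3, B3–B4, B4–B5, B5–B6

Each bag holds 2 vertices, so the decomposition has width 1, which upper-bounds the treewidth. G has an edge, so its treewidth is at least 1. Hence tw(G) = 1 exactly.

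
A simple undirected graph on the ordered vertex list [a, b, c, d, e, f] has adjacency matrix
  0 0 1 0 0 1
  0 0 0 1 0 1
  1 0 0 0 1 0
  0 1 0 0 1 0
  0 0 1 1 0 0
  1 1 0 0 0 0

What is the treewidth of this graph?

A width-2 tree decomposition is:
Bags: B1 = {a, c, e}  B2 = {a, d, e}  B3 = {a, b, d}  B4 = {a, b, f}
Tree: B1–B2, B2–B3, B3–B4
The largest bag has 3 vertices, giving width 2; this decomposition certifies tw(G) ≤ 2. Since a–c–e–d–b–f–a is a cycle in G, G is not acyclic. Forests are exactly the graphs of treewidth ≤ 1, so tw(G) ≥ 2. The upper and lower bounds meet at 2, so that is the treewidth.

2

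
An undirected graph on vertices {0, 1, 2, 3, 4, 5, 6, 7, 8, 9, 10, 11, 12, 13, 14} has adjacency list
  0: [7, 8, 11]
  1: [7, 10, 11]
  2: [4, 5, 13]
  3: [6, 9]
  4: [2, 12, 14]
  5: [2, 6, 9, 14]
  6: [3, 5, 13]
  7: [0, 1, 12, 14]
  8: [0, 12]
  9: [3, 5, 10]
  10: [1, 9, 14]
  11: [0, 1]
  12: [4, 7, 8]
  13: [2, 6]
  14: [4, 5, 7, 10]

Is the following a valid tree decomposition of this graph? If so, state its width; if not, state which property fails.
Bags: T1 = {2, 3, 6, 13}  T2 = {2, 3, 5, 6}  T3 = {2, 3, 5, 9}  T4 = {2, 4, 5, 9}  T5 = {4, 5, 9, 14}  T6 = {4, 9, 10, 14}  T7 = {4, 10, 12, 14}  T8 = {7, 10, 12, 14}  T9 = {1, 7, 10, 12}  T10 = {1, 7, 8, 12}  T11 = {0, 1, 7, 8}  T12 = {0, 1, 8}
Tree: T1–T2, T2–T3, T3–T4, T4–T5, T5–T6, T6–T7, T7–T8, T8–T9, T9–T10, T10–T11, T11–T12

A tree decomposition must satisfy three properties: every vertex lies in some bag; for every edge, both endpoints lie together in some bag; and for every vertex, the bags containing it form a connected subtree. Here vertex 11 appears in no bag, so the decomposition is invalid.

No — vertex 11 appears in no bag.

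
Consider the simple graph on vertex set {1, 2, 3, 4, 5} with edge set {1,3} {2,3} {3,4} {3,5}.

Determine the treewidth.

A width-1 tree decomposition is:
Bags: B1 = {3, 5}  B2 = {1, 3}  B3 = {2, 3}  B4 = {3, 4}
Tree: B1–B2, B2–B3, B2–B4
The largest bag has 2 vertices, giving width 1; this decomposition certifies tw(G) ≤ 1. Any graph with an edge has treewidth ≥ 1, and G has the edge 5–3. Hence tw(G) = 1 exactly.

1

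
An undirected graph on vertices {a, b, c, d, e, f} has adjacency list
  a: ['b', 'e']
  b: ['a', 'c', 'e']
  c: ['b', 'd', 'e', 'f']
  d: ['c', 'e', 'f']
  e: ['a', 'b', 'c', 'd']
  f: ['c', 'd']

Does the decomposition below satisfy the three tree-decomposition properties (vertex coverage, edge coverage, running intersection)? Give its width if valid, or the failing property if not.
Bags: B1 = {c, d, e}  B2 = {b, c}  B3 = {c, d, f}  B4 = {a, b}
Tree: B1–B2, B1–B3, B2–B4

A tree decomposition must satisfy three properties: every vertex lies in some bag; for every edge, both endpoints lie together in some bag; and for every vertex, the bags containing it form a connected subtree. Here edge (e,b) lies in no bag, so the decomposition is invalid.

No — edge (e,b) lies in no bag.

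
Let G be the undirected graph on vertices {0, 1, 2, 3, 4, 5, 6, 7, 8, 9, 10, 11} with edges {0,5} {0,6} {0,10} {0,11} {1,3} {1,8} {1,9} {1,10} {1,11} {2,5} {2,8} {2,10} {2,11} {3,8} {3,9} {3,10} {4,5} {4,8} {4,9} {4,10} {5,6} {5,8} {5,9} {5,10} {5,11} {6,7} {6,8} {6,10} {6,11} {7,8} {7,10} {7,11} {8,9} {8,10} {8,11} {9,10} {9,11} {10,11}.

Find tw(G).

A width-4 tree decomposition is:
Bags: B1 = {0, 5, 6, 10, 11}  B2 = {5, 6, 8, 10, 11}  B3 = {5, 8, 9, 10, 11}  B4 = {1, 8, 9, 10, 11}  B5 = {6, 7, 8, 10, 11}  B6 = {2, 5, 8, 10, 11}  B7 = {1, 3, 8, 9, 10}  B8 = {4, 5, 8, 9, 10}
Tree: B1–B2, B2–B3, B3–B4, B2–B5, B2–B6, B4–B7, B3–B8
The largest bag has 5 vertices, giving width 4; this decomposition certifies tw(G) ≤ 4. On the other hand G contains the 5-clique {0, 5, 6, 10, 11}. A clique must lie in a single bag of any decomposition, so no decomposition can have width below 4. Therefore the treewidth is 4.

4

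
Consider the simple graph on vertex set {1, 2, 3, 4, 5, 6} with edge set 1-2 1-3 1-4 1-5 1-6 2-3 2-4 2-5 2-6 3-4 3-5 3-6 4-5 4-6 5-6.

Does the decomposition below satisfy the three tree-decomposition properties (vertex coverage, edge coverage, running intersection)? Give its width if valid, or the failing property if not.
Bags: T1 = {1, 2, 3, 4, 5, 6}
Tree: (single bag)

Every vertex of G appears in some bag (union = {1, 2, 3, 4, 5, 6}); every edge is covered by a bag; and for each vertex v the set of bags containing v is connected in the bag tree. The decomposition is therefore valid. The largest bag has 6 vertices, so the width is 5.

Yes; width 5.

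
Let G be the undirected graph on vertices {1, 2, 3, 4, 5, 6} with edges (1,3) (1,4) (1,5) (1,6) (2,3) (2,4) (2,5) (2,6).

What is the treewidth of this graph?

2

A width-2 tree decomposition is:
Bags: B1 = {1, 2, 3}  B2 = {1, 2, 6}  B3 = {1, 2, 5}  B4 = {1, 2, 4}
Tree: B1–B2, B2–B3, B3–B4
Each bag holds 3 vertices, so the decomposition has width 2, which upper-bounds the treewidth. The edges 2–3–1–6–2 form a cycle, so G is not a tree and its treewidth is at least 2. The upper and lower bounds meet at 2, so that is the treewidth.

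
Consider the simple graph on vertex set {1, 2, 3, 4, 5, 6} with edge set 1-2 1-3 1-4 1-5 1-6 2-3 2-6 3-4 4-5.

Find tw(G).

A width-2 tree decomposition is:
Bags: B1 = {1, 4, 5}  B2 = {1, 3, 4}  B3 = {1, 2, 3}  B4 = {1, 2, 6}
Tree: B1–B2, B2–B3, B3–B4
Each bag holds 3 vertices, so the decomposition has width 2, which upper-bounds the treewidth. For the lower bound, the 3 vertices {1, 2, 3} are pairwise adjacent, and any tree decomposition puts a clique entirely inside one bag — forcing width ≥ 2. Therefore the treewidth is 2.

2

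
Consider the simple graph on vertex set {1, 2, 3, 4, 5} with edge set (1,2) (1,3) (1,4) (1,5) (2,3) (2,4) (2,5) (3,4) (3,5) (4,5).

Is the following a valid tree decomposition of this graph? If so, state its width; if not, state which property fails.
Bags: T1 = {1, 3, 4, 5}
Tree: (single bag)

No — vertex 2 appears in no bag.

A tree decomposition must satisfy three properties: every vertex lies in some bag; for every edge, both endpoints lie together in some bag; and for every vertex, the bags containing it form a connected subtree. Here vertex 2 appears in no bag, so the decomposition is invalid.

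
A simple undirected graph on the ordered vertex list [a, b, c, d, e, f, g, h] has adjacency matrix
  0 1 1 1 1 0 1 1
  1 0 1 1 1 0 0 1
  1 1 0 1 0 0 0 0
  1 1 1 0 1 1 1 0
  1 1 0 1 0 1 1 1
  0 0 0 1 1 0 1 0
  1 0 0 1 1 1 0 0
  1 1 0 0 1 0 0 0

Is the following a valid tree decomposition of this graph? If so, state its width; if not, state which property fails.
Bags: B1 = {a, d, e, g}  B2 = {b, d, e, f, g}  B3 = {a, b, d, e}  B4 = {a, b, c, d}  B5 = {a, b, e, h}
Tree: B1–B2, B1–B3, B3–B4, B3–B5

No — bags containing vertex b are not connected in the tree.

A tree decomposition must satisfy three properties: every vertex lies in some bag; for every edge, both endpoints lie together in some bag; and for every vertex, the bags containing it form a connected subtree. Here bags containing vertex b are not connected in the tree, so the decomposition is invalid.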